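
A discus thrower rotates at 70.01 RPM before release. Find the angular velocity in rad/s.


omega = RPM * 2 * pi / 60
omega = 70.01 * 2 * 3.14159 / 60
omega = 439.8858 / 60 = 7.3314 rad/s

7.3314 rad/s


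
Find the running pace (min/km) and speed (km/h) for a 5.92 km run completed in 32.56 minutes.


Pace = time / distance = 32.56 min / 5.92 km = 5.5 min/km
Speed = distance / time_in_hours = 5.92 / 0.5427 hr
Speed = 10.9091 km/h

5.5 min/km, 10.9091 km/h


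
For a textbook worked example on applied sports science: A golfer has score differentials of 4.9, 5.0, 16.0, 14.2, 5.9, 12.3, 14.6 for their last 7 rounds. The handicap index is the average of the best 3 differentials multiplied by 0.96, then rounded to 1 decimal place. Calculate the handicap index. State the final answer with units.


All differentials: 4.9, 5.0, 16.0, 14.2, 5.9, 12.3, 14.6
Sorted: 4.9, 5.0, 5.9, 12.3, 14.2, 14.6, 16.0
Best 3: 4.9, 5.0, 5.9
Average of best = 15.8 / 3 = 5.2667
Raw index = 5.2667 * 0.96 = 5.056
Handicap index = round(5.056, 1) = 5.1

5.1


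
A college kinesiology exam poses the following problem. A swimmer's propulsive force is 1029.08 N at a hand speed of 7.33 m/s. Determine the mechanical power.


P = F * v
P = 1029.08 * 7.33
P = 7543.1564 W

7543.1564 W


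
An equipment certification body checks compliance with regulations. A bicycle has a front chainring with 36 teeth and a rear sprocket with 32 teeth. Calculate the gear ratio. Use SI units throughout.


GR = front_teeth / rear_teeth
GR = 36 / 32
GR = 1.125

1.125


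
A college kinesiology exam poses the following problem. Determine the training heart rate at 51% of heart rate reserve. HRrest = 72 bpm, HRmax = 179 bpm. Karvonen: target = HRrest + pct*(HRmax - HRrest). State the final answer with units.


Target = HRrest + pct*(HRmax - HRrest)
Heart rate reserve = HRmax - HRrest = 179 - 72 = 107 bpm
Fraction = 51% = 0.51
Target = 72 + 0.51 * 107
Target = 72 + 54.57 = 126.57 bpm

126.57 bpm


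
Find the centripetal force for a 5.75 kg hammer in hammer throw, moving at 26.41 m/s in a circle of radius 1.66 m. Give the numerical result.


Fc = m * v^2 / r
v^2 = 26.41^2 = 697.4881
Fc = 5.75 * 697.4881 / 1.66
Fc = 4010.5566 / 1.66 = 2415.9979 N

2415.9979 N


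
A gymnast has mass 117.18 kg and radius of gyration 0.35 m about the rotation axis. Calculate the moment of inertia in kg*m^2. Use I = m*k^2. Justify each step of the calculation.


I = m * k^2
I = 117.18 * 0.35^2
I = 117.18 * 0.1225 = 14.3545 kg*m^2

14.3545 kg*m^2


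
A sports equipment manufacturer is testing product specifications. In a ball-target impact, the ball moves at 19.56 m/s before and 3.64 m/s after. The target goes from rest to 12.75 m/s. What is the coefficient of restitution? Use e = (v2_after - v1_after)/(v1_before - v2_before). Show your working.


e = (v2_after - v1_after) / (v1_before - v2_before)
Numerator = 12.75 - 3.64 = 9.11
Denominator = 19.56 - 0 = 19.56
e = 9.11 / 19.56 = 0.4657

0.4657


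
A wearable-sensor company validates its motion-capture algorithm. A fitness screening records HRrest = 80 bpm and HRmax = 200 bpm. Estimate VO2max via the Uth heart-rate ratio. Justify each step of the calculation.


VO2max = 15.3 * HRmax / HRrest
VO2max = 15.3 * 200 / 80
VO2max = 3060 / 80 = 38.25 mL/kg/min

38.25 mL/kg/min


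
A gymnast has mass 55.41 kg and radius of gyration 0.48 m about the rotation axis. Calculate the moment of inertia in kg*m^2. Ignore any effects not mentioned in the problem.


I = m * k^2
I = 55.41 * 0.48^2
I = 55.41 * 0.2304 = 12.7665 kg*m^2

12.7665 kg*m^2


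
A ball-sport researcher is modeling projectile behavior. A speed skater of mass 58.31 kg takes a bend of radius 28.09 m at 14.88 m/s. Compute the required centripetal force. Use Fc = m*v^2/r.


Fc = m * v^2 / r
v^2 = 14.88^2 = 221.4144
Fc = 58.31 * 221.4144 / 28.09
Fc = 12910.6737 / 28.09 = 459.6181 N

459.6181 N


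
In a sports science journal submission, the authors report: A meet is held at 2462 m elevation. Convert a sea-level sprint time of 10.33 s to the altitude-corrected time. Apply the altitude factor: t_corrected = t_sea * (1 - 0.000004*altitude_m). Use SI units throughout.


Correction factor = 1 - 0.000004 * 2462 = 0.990152
t_corrected = t_sea * factor = 10.33 * 0.990152
t_corrected = 10.2283 s

10.2283 s


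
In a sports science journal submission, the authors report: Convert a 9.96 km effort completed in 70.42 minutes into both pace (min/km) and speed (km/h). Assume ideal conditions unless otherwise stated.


Pace = time / distance = 70.42 min / 9.96 km = 7.0703 min/km
Speed = distance / time_in_hours = 9.96 / 1.1737 hr
Speed = 8.4862 km/h

7.0703 min/km, 8.4862 km/h


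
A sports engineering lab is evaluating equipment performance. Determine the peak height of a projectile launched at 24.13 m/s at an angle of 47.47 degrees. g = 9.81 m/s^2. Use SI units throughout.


H = (v*sin(theta))^2 / (2*g)
vy = v*sin(theta) = 24.13 * sin(47.47 deg) = 17.782 m/s
H = vy^2 / (2*g) = 316.1982 / (2*9.81)
H = 316.1982 / 19.62 = 16.1161 m

16.1161 m


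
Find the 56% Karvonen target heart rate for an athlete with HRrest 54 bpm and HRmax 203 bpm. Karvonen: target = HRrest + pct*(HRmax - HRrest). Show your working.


Target = HRrest + pct*(HRmax - HRrest)
Heart rate reserve = HRmax - HRrest = 203 - 54 = 149 bpm
Fraction = 56% = 0.56
Target = 54 + 0.56 * 149
Target = 54 + 83.44 = 137.44 bpm

137.44 bpm


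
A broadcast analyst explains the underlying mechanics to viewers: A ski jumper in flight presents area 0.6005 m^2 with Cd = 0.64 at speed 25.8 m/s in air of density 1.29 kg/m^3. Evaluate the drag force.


Fd = 0.5 * Cd * rho * A * v^2
Fd = 0.5 * 0.64 * 1.29 * 0.6005 * 25.8^2
v^2 = 665.64
Fd = 0.5 * 0.64 * 1.29 * 0.6005 * 665.64 = 165.0031 N

165.0031 N


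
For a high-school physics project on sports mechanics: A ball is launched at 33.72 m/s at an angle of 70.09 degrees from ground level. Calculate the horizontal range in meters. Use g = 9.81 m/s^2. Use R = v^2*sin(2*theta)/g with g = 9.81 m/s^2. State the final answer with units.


R = v^2 * sin(2*theta) / g
Convert angle to radians: theta = 70.09 deg = 1.2233 rad
sin(2*theta) = sin(2.4466) = 0.6404
R = 33.72^2 * 0.6404 / 9.81
R = 1137.0384 * 0.6404 / 9.81 = 74.2237 m

74.2237 m


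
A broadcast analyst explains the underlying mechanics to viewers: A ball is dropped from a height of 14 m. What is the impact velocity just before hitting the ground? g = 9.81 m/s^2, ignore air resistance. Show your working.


v = sqrt(2 * g * h)
v = sqrt(2 * 9.81 * 14)
v = sqrt(274.68) = 16.5735 m/s

16.5735 m/s


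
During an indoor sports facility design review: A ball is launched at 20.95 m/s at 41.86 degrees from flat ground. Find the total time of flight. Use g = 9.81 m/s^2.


T = 2*v*sin(theta)/g
sin(theta) = sin(41.86 deg) = 0.6673
T = 2*20.95*0.6673 / 9.81
T = 27.9604 / 9.81 = 2.8502 s

2.8502 s


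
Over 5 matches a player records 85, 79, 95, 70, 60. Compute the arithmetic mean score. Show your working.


Average = sum / n
Sum = 389
Average = 389 / 5 = 77.8

77.8


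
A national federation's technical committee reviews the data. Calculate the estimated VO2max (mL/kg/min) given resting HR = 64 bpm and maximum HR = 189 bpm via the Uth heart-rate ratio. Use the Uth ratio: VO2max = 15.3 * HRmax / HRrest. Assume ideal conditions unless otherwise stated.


VO2max = 15.3 * HRmax / HRrest
VO2max = 15.3 * 189 / 64
VO2max = 2891.7 / 64 = 45.1828 mL/kg/min

45.1828 mL/kg/min


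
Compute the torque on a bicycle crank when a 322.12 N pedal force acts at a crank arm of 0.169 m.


tau = F * d
tau = 322.12 * 0.169
tau = 54.4383 N*m

54.4383 N*m


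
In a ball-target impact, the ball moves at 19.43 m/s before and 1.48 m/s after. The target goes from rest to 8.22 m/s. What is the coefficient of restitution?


e = (v2_after - v1_after) / (v1_before - v2_before)
Numerator = 8.22 - 1.48 = 6.74
Denominator = 19.43 - 0 = 19.43
e = 6.74 / 19.43 = 0.3469

0.3469


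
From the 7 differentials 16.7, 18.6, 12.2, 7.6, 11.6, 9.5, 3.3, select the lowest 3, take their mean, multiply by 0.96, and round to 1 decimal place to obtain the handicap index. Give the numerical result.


All differentials: 16.7, 18.6, 12.2, 7.6, 11.6, 9.5, 3.3
Sorted: 3.3, 7.6, 9.5, 11.6, 12.2, 16.7, 18.6
Best 3: 3.3, 7.6, 9.5
Average of best = 20.4 / 3 = 6.8
Raw index = 6.8 * 0.96 = 6.528
Handicap index = round(6.528, 1) = 6.5

6.5


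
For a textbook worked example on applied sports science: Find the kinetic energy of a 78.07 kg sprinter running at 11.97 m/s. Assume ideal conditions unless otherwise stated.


KE = 0.5 * m * v^2
KE = 0.5 * 78.07 * 11.97^2
KE = 0.5 * 78.07 * 143.2809 = 5592.9699 J

5592.9699 J


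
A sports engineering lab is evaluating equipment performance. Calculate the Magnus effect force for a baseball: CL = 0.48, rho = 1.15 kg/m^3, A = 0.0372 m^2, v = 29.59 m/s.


FM = 0.5 * CL * rho * A * v^2
FM = 0.5 * 0.48 * 1.15 * 0.0372 * 29.59^2
v^2 = 875.5681
FM = 0.5 * 0.48 * 1.15 * 0.0372 * 875.5681 = 8.9896 N

8.9896 N


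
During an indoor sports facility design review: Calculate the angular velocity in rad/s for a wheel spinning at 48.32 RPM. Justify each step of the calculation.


omega = RPM * 2 * pi / 60
omega = 48.32 * 2 * 3.14159 / 60
omega = 303.6035 / 60 = 5.0601 rad/s

5.0601 rad/s


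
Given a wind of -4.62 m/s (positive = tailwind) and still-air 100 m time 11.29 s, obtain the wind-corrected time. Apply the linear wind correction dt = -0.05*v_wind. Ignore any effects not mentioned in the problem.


dt = -0.05 * v_wind = -0.05 * -4.62 = 0.231 s
t_corrected = t_still + dt = 11.29 + (0.231)
t_corrected = 11.521 s

11.521 s


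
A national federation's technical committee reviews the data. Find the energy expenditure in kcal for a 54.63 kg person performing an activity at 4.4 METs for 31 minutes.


kcal = MET * mass * time_hr
Convert time: 31 min = 0.5167 hr
kcal = 4.4 * 54.63 * 0.5167
kcal = 124.1922 kcal

124.1922 kcal


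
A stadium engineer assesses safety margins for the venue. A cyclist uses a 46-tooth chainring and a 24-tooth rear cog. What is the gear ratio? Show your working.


GR = front_teeth / rear_teeth
GR = 46 / 24
GR = 1.9167

1.9167


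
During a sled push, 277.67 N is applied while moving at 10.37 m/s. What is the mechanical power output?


P = F * v
P = 277.67 * 10.37
P = 2879.4379 W

2879.4379 W


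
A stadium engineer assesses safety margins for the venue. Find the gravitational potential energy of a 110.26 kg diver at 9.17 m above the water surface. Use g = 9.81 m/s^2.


PE = m * g * h
PE = 110.26 * 9.81 * 9.17
PE = 1081.6506 * 9.17 = 9918.736 J

9918.736 J


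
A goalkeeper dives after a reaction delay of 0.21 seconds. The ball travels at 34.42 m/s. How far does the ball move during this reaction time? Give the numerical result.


d = v * t
d = 34.42 * 0.21
d = 7.2282 m

7.2282 m


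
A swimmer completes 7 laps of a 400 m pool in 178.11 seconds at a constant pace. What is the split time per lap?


Split time = total_time / n_laps = 178.11 / 7
Split time = 25.4443 s per lap

25.4443 s


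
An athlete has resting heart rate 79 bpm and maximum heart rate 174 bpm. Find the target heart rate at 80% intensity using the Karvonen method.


Target = HRrest + pct*(HRmax - HRrest)
Heart rate reserve = HRmax - HRrest = 174 - 79 = 95 bpm
Fraction = 80% = 0.8
Target = 79 + 0.8 * 95
Target = 79 + 76 = 155 bpm

155 bpm


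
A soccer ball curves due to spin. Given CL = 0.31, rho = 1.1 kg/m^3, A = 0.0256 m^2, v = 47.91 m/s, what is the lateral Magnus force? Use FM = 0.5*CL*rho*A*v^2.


FM = 0.5 * CL * rho * A * v^2
FM = 0.5 * 0.31 * 1.1 * 0.0256 * 47.91^2
v^2 = 2295.3681
FM = 0.5 * 0.31 * 1.1 * 0.0256 * 2295.3681 = 10.0188 N

10.0188 N


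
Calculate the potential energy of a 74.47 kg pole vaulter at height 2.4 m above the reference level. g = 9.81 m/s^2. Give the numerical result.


PE = m * g * h
PE = 74.47 * 9.81 * 2.4
PE = 730.5507 * 2.4 = 1753.3217 J

1753.3217 J


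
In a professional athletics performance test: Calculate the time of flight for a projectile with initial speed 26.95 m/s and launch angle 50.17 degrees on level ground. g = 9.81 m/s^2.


T = 2*v*sin(theta)/g
sin(theta) = sin(50.17 deg) = 0.7679
T = 2*26.95*0.7679 / 9.81
T = 41.3924 / 9.81 = 4.2194 s

4.2194 s


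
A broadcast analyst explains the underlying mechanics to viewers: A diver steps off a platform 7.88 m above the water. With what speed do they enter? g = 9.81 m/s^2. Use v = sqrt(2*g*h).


v = sqrt(2 * g * h)
v = sqrt(2 * 9.81 * 7.88)
v = sqrt(154.6056) = 12.4341 m/s

12.4341 m/s


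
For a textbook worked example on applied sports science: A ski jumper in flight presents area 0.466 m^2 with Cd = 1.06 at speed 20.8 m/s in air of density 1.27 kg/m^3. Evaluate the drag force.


Fd = 0.5 * Cd * rho * A * v^2
Fd = 0.5 * 1.06 * 1.27 * 0.466 * 20.8^2
v^2 = 432.64
Fd = 0.5 * 1.06 * 1.27 * 0.466 * 432.64 = 135.7039 N

135.7039 N


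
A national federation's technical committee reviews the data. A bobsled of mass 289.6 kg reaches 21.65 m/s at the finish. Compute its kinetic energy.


KE = 0.5 * m * v^2
KE = 0.5 * 289.6 * 21.65^2
KE = 0.5 * 289.6 * 468.7225 = 67871.018 J

67871.018 J


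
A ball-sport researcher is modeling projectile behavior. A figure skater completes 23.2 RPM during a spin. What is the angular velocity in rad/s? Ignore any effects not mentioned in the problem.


omega = RPM * 2 * pi / 60
omega = 23.2 * 2 * 3.14159 / 60
omega = 145.7699 / 60 = 2.4295 rad/s

2.4295 rad/s


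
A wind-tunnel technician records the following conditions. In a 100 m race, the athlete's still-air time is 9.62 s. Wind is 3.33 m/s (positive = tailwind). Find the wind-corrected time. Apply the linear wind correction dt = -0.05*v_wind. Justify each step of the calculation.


dt = -0.05 * v_wind = -0.05 * 3.33 = -0.1665 s
t_corrected = t_still + dt = 9.62 + (-0.1665)
t_corrected = 9.4535 s

9.4535 s


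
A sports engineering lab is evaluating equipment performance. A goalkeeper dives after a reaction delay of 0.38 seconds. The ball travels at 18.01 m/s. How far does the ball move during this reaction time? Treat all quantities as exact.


d = v * t
d = 18.01 * 0.38
d = 6.8438 m

6.8438 m


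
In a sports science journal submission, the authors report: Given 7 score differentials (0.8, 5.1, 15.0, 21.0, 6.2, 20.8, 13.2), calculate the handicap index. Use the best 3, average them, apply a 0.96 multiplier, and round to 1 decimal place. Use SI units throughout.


All differentials: 0.8, 5.1, 15.0, 21.0, 6.2, 20.8, 13.2
Sorted: 0.8, 5.1, 6.2, 13.2, 15.0, 20.8, 21.0
Best 3: 0.8, 5.1, 6.2
Average of best = 12.1 / 3 = 4.0333
Raw index = 4.0333 * 0.96 = 3.872
Handicap index = round(3.872, 1) = 3.9

3.9


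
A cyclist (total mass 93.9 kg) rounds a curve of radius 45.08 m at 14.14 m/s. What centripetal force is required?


Fc = m * v^2 / r
v^2 = 14.14^2 = 199.9396
Fc = 93.9 * 199.9396 / 45.08
Fc = 18774.3284 / 45.08 = 416.4669 N

416.4669 N


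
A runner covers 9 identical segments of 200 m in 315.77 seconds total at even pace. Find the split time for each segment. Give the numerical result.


Split time = total_time / n_laps = 315.77 / 9
Split time = 35.0856 s per lap

35.0856 s


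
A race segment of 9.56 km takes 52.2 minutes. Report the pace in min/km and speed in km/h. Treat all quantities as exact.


Pace = time / distance = 52.2 min / 9.56 km = 5.4603 min/km
Speed = distance / time_in_hours = 9.56 / 0.87 hr
Speed = 10.9885 km/h

5.4603 min/km, 10.9885 km/h


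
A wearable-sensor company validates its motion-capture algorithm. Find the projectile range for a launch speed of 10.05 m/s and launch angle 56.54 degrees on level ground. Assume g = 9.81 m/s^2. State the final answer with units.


R = v^2 * sin(2*theta) / g
Convert angle to radians: theta = 56.54 deg = 0.9868 rad
sin(2*theta) = sin(1.9736) = 0.92
R = 10.05^2 * 0.92 / 9.81
R = 101.0025 * 0.92 / 9.81 = 9.4718 m

9.4718 m


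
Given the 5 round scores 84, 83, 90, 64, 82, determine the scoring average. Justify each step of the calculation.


Average = sum / n
Sum = 403
Average = 403 / 5 = 80.6

80.6


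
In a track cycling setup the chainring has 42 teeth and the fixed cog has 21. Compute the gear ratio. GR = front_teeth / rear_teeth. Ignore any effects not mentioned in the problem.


GR = front_teeth / rear_teeth
GR = 42 / 21
GR = 2

2


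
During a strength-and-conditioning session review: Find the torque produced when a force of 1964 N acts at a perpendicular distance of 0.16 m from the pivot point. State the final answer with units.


tau = F * d
tau = 1964 * 0.16
tau = 314.24 N*m

314.24 N*m


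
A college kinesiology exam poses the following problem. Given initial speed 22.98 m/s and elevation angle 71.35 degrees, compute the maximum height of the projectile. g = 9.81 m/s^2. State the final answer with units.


H = (v*sin(theta))^2 / (2*g)
vy = v*sin(theta) = 22.98 * sin(71.35 deg) = 21.7733 m/s
H = vy^2 / (2*g) = 474.0772 / (2*9.81)
H = 474.0772 / 19.62 = 24.163 m

24.163 m


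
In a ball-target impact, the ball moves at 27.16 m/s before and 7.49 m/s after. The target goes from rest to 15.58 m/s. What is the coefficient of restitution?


e = (v2_after - v1_after) / (v1_before - v2_before)
Numerator = 15.58 - 7.49 = 8.09
Denominator = 27.16 - 0 = 27.16
e = 8.09 / 27.16 = 0.2979

0.2979


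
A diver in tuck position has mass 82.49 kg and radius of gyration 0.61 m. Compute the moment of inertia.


I = m * k^2
I = 82.49 * 0.61^2
I = 82.49 * 0.3721 = 30.6945 kg*m^2

30.6945 kg*m^2


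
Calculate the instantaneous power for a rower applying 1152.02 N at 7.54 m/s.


P = F * v
P = 1152.02 * 7.54
P = 8686.2308 W

8686.2308 W


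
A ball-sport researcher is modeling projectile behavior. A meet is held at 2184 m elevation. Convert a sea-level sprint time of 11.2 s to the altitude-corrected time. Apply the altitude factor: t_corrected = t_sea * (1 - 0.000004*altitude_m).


Correction factor = 1 - 0.000004 * 2184 = 0.991264
t_corrected = t_sea * factor = 11.2 * 0.991264
t_corrected = 11.1022 s

11.1022 s


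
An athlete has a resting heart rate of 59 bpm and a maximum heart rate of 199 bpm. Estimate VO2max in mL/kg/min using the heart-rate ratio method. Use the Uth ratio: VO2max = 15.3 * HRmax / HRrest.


VO2max = 15.3 * HRmax / HRrest
VO2max = 15.3 * 199 / 59
VO2max = 3044.7 / 59 = 51.6051 mL/kg/min

51.6051 mL/kg/min


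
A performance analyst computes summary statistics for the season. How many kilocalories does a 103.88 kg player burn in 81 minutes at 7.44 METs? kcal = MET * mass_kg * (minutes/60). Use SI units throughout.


kcal = MET * mass * time_hr
Convert time: 81 min = 1.35 hr
kcal = 7.44 * 103.88 * 1.35
kcal = 1043.3707 kcal

1043.3707 kcal


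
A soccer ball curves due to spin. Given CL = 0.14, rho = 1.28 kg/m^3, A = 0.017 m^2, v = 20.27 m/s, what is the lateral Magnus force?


FM = 0.5 * CL * rho * A * v^2
FM = 0.5 * 0.14 * 1.28 * 0.017 * 20.27^2
v^2 = 410.8729
FM = 0.5 * 0.14 * 1.28 * 0.017 * 410.8729 = 0.6258 N

0.6258 N


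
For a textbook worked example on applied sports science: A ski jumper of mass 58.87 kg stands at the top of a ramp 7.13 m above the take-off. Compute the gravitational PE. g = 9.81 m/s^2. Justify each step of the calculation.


PE = m * g * h
PE = 58.87 * 9.81 * 7.13
PE = 577.5147 * 7.13 = 4117.6798 J

4117.6798 J


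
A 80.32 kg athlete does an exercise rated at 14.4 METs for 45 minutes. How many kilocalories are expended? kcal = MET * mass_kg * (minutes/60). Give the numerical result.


kcal = MET * mass * time_hr
Convert time: 45 min = 0.75 hr
kcal = 14.4 * 80.32 * 0.75
kcal = 867.456 kcal

867.456 kcal


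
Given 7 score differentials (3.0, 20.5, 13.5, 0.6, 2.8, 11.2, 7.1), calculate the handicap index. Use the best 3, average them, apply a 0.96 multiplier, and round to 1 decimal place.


All differentials: 3.0, 20.5, 13.5, 0.6, 2.8, 11.2, 7.1
Sorted: 0.6, 2.8, 3.0, 7.1, 11.2, 13.5, 20.5
Best 3: 0.6, 2.8, 3.0
Average of best = 6.4 / 3 = 2.1333
Raw index = 2.1333 * 0.96 = 2.048
Handicap index = round(2.048, 1) = 2.0

2.0


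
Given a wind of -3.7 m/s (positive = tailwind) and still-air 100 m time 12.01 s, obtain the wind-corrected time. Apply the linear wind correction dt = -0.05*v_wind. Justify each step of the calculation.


dt = -0.05 * v_wind = -0.05 * -3.7 = 0.185 s
t_corrected = t_still + dt = 12.01 + (0.185)
t_corrected = 12.195 s

12.195 s


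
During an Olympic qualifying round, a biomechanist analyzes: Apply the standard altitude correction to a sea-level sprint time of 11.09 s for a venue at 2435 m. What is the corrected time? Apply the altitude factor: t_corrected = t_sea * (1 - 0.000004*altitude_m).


Correction factor = 1 - 0.000004 * 2435 = 0.99026
t_corrected = t_sea * factor = 11.09 * 0.99026
t_corrected = 10.982 s

10.982 s


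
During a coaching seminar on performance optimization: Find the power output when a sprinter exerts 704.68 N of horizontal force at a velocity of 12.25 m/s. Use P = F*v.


P = F * v
P = 704.68 * 12.25
P = 8632.33 W

8632.33 W


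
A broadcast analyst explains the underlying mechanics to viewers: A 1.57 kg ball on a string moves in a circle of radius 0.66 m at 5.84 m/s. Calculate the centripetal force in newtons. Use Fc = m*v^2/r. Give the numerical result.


Fc = m * v^2 / r
v^2 = 5.84^2 = 34.1056
Fc = 1.57 * 34.1056 / 0.66
Fc = 53.5458 / 0.66 = 81.13 N

81.13 N


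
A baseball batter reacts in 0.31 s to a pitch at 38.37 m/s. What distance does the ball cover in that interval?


d = v * t
d = 38.37 * 0.31
d = 11.8947 m

11.8947 m


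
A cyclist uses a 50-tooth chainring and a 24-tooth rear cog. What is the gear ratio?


GR = front_teeth / rear_teeth
GR = 50 / 24
GR = 2.0833

2.0833


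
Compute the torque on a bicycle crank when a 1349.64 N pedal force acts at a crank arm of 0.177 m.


tau = F * d
tau = 1349.64 * 0.177
tau = 238.8863 N*m

238.8863 N*m


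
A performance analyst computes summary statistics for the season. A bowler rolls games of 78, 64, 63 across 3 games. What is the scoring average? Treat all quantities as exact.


Average = sum / n
Sum = 205
Average = 205 / 3 = 68.3333

68.3333


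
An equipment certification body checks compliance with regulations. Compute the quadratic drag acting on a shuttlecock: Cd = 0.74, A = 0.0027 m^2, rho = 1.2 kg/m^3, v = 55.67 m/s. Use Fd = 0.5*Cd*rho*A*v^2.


Fd = 0.5 * Cd * rho * A * v^2
Fd = 0.5 * 0.74 * 1.2 * 0.0027 * 55.67^2
v^2 = 3099.1489
Fd = 0.5 * 0.74 * 1.2 * 0.0027 * 3099.1489 = 3.7153 N

3.7153 N


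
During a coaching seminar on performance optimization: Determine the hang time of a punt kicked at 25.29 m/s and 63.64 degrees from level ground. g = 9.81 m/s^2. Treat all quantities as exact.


T = 2*v*sin(theta)/g
sin(theta) = sin(63.64 deg) = 0.896
T = 2*25.29*0.896 / 9.81
T = 45.3208 / 9.81 = 4.6199 s

4.6199 s


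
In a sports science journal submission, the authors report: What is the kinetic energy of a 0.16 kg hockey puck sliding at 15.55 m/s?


KE = 0.5 * m * v^2
KE = 0.5 * 0.16 * 15.55^2
KE = 0.5 * 0.16 * 241.8025 = 19.3442 J

19.3442 J


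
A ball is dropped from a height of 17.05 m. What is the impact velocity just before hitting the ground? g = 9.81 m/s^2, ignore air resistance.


v = sqrt(2 * g * h)
v = sqrt(2 * 9.81 * 17.05)
v = sqrt(334.521) = 18.2899 m/s

18.2899 m/s


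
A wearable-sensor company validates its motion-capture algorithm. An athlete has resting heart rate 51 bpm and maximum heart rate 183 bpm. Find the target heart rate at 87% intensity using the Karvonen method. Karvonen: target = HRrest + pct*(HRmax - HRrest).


Target = HRrest + pct*(HRmax - HRrest)
Heart rate reserve = HRmax - HRrest = 183 - 51 = 132 bpm
Fraction = 87% = 0.87
Target = 51 + 0.87 * 132
Target = 51 + 114.84 = 165.84 bpm

165.84 bpm


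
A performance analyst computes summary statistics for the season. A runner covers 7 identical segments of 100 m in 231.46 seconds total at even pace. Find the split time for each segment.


Split time = total_time / n_laps = 231.46 / 7
Split time = 33.0657 s per lap

33.0657 s


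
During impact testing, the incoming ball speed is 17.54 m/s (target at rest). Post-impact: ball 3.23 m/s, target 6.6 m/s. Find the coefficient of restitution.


e = (v2_after - v1_after) / (v1_before - v2_before)
Numerator = 6.6 - 3.23 = 3.37
Denominator = 17.54 - 0 = 17.54
e = 3.37 / 17.54 = 0.1921

0.1921


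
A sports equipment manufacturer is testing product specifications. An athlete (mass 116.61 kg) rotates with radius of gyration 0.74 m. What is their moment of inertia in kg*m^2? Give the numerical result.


I = m * k^2
I = 116.61 * 0.74^2
I = 116.61 * 0.5476 = 63.8556 kg*m^2

63.8556 kg*m^2


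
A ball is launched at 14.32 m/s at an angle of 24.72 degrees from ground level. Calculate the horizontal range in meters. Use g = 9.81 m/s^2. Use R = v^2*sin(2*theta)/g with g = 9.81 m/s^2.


R = v^2 * sin(2*theta) / g
Convert angle to radians: theta = 24.72 deg = 0.4314 rad
sin(2*theta) = sin(0.8629) = 0.7597
R = 14.32^2 * 0.7597 / 9.81
R = 205.0624 * 0.7597 / 9.81 = 15.8808 m

15.8808 m


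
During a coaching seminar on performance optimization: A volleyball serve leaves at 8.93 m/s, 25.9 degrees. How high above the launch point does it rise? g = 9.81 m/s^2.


H = (v*sin(theta))^2 / (2*g)
vy = v*sin(theta) = 8.93 * sin(25.9 deg) = 3.9006 m/s
H = vy^2 / (2*g) = 15.215 / (2*9.81)
H = 15.215 / 19.62 = 0.7755 m

0.7755 m


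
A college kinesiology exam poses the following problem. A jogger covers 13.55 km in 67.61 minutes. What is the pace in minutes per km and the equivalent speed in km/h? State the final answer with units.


Pace = time / distance = 67.61 min / 13.55 km = 4.9897 min/km
Speed = distance / time_in_hours = 13.55 / 1.1268 hr
Speed = 12.0248 km/h

4.9897 min/km, 12.0248 km/h


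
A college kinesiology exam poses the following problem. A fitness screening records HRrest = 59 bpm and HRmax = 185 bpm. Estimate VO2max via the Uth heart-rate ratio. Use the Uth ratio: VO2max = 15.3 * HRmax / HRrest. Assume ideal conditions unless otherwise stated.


VO2max = 15.3 * HRmax / HRrest
VO2max = 15.3 * 185 / 59
VO2max = 2830.5 / 59 = 47.9746 mL/kg/min

47.9746 mL/kg/min


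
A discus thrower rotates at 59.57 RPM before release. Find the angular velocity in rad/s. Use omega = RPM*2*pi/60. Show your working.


omega = RPM * 2 * pi / 60
omega = 59.57 * 2 * 3.14159 / 60
omega = 374.2893 / 60 = 6.2382 rad/s

6.2382 rad/s


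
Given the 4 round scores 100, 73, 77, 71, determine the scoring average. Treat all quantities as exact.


Average = sum / n
Sum = 321
Average = 321 / 4 = 80.25

80.25


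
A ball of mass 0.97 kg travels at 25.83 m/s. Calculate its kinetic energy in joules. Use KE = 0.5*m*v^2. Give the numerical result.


KE = 0.5 * m * v^2
KE = 0.5 * 0.97 * 25.83^2
KE = 0.5 * 0.97 * 667.1889 = 323.5866 J

323.5866 J


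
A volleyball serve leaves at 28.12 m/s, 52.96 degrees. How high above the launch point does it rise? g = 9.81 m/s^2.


H = (v*sin(theta))^2 / (2*g)
vy = v*sin(theta) = 28.12 * sin(52.96 deg) = 22.4458 m/s
H = vy^2 / (2*g) = 503.8144 / (2*9.81)
H = 503.8144 / 19.62 = 25.6786 m

25.6786 m


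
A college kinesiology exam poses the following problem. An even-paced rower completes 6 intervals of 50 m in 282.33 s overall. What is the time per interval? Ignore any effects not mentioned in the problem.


Split time = total_time / n_laps = 282.33 / 6
Split time = 47.055 s per lap

47.055 s


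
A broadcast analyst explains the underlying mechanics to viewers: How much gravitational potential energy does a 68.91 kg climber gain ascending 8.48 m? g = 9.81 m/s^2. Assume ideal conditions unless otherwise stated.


PE = m * g * h
PE = 68.91 * 9.81 * 8.48
PE = 676.0071 * 8.48 = 5732.5402 J

5732.5402 J


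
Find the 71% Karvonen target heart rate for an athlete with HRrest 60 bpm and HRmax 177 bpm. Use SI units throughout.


Target = HRrest + pct*(HRmax - HRrest)
Heart rate reserve = HRmax - HRrest = 177 - 60 = 117 bpm
Fraction = 71% = 0.71
Target = 60 + 0.71 * 117
Target = 60 + 83.07 = 143.07 bpm

143.07 bpm


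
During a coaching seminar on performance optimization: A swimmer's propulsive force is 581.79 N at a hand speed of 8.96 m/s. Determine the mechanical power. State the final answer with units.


P = F * v
P = 581.79 * 8.96
P = 5212.8384 W

5212.8384 W


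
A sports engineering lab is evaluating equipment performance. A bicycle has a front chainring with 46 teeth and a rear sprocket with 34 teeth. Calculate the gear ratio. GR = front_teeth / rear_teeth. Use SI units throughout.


GR = front_teeth / rear_teeth
GR = 46 / 34
GR = 1.3529

1.3529


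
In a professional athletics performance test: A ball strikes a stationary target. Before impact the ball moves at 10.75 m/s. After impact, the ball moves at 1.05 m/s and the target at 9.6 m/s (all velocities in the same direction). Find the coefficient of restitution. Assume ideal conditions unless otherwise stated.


e = (v2_after - v1_after) / (v1_before - v2_before)
Numerator = 9.6 - 1.05 = 8.55
Denominator = 10.75 - 0 = 10.75
e = 8.55 / 10.75 = 0.7953

0.7953


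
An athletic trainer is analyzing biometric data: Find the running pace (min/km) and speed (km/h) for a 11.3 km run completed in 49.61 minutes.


Pace = time / distance = 49.61 min / 11.3 km = 4.3903 min/km
Speed = distance / time_in_hours = 11.3 / 0.8268 hr
Speed = 13.6666 km/h

4.3903 min/km, 13.6666 km/h


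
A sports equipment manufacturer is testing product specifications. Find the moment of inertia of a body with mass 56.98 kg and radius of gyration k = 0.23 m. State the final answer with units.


I = m * k^2
I = 56.98 * 0.23^2
I = 56.98 * 0.0529 = 3.0142 kg*m^2

3.0142 kg*m^2


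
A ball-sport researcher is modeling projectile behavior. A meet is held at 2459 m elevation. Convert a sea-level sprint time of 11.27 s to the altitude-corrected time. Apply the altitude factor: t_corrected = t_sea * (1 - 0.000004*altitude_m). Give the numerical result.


Correction factor = 1 - 0.000004 * 2459 = 0.990164
t_corrected = t_sea * factor = 11.27 * 0.990164
t_corrected = 11.1591 s

11.1591 s


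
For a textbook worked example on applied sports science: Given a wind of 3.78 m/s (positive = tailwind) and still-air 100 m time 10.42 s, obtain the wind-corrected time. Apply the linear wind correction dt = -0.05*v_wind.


dt = -0.05 * v_wind = -0.05 * 3.78 = -0.189 s
t_corrected = t_still + dt = 10.42 + (-0.189)
t_corrected = 10.231 s

10.231 s


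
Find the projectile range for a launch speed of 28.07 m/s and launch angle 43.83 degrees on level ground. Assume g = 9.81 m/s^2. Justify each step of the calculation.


R = v^2 * sin(2*theta) / g
Convert angle to radians: theta = 43.83 deg = 0.765 rad
sin(2*theta) = sin(1.53) = 0.9992
R = 28.07^2 * 0.9992 / 9.81
R = 787.9249 * 0.9992 / 9.81 = 80.2516 m

80.2516 m


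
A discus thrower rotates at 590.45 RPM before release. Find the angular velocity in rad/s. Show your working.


omega = RPM * 2 * pi / 60
omega = 590.45 * 2 * 3.14159 / 60
omega = 3709.9068 / 60 = 61.8318 rad/s

61.8318 rad/s


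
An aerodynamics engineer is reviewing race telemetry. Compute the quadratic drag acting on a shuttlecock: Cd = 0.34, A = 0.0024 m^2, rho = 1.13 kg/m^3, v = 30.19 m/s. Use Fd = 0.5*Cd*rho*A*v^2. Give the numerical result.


Fd = 0.5 * Cd * rho * A * v^2
Fd = 0.5 * 0.34 * 1.13 * 0.0024 * 30.19^2
v^2 = 911.4361
Fd = 0.5 * 0.34 * 1.13 * 0.0024 * 911.4361 = 0.4202 N

0.4202 N


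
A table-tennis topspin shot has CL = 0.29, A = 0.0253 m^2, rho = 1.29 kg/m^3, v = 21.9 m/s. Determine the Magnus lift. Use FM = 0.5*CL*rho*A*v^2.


FM = 0.5 * CL * rho * A * v^2
FM = 0.5 * 0.29 * 1.29 * 0.0253 * 21.9^2
v^2 = 479.61
FM = 0.5 * 0.29 * 1.29 * 0.0253 * 479.61 = 2.2697 N

2.2697 N


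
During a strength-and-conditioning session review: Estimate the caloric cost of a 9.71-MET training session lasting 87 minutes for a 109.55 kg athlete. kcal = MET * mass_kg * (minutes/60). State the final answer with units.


kcal = MET * mass * time_hr
Convert time: 87 min = 1.45 hr
kcal = 9.71 * 109.55 * 1.45
kcal = 1542.4092 kcal

1542.4092 kcal


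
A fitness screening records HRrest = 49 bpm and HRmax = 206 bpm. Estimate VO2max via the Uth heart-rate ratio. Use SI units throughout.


VO2max = 15.3 * HRmax / HRrest
VO2max = 15.3 * 206 / 49
VO2max = 3151.8 / 49 = 64.3224 mL/kg/min

64.3224 mL/kg/min


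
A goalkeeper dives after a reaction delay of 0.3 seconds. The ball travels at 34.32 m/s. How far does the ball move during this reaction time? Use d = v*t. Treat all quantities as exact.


d = v * t
d = 34.32 * 0.3
d = 10.296 m

10.296 m


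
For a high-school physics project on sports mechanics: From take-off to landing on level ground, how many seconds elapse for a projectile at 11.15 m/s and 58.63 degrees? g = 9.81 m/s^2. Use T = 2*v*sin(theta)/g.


T = 2*v*sin(theta)/g
sin(theta) = sin(58.63 deg) = 0.8538
T = 2*11.15*0.8538 / 9.81
T = 19.0403 / 9.81 = 1.9409 s

1.9409 s


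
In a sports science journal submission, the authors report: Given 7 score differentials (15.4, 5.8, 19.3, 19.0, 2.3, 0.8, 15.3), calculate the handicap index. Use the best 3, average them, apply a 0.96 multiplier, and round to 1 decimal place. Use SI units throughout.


All differentials: 15.4, 5.8, 19.3, 19.0, 2.3, 0.8, 15.3
Sorted: 0.8, 2.3, 5.8, 15.3, 15.4, 19.0, 19.3
Best 3: 0.8, 2.3, 5.8
Average of best = 8.9 / 3 = 2.9667
Raw index = 2.9667 * 0.96 = 2.848
Handicap index = round(2.848, 1) = 2.8

2.8


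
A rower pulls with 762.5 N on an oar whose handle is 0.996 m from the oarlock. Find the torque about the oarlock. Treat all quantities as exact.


tau = F * d
tau = 762.5 * 0.996
tau = 759.45 N*m

759.45 N*m


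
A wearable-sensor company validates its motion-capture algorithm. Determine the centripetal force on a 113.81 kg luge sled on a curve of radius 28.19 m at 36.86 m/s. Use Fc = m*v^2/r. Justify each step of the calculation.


Fc = m * v^2 / r
v^2 = 36.86^2 = 1358.6596
Fc = 113.81 * 1358.6596 / 28.19
Fc = 154629.0491 / 28.19 = 5485.2447 N

5485.2447 N


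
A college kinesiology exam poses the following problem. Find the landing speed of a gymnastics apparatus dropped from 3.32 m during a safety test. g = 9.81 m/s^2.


v = sqrt(2 * g * h)
v = sqrt(2 * 9.81 * 3.32)
v = sqrt(65.1384) = 8.0708 m/s

8.0708 m/s


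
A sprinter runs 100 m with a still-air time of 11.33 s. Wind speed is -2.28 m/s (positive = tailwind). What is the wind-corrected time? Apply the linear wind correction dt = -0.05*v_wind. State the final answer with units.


dt = -0.05 * v_wind = -0.05 * -2.28 = 0.114 s
t_corrected = t_still + dt = 11.33 + (0.114)
t_corrected = 11.444 s

11.444 s


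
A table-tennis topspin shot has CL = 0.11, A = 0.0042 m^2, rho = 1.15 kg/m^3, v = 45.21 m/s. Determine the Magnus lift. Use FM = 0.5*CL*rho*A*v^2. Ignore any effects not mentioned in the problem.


FM = 0.5 * CL * rho * A * v^2
FM = 0.5 * 0.11 * 1.15 * 0.0042 * 45.21^2
v^2 = 2043.9441
FM = 0.5 * 0.11 * 1.15 * 0.0042 * 2043.9441 = 0.543 N

0.543 N


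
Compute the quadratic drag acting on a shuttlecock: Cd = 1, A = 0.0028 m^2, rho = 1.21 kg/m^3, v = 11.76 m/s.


Fd = 0.5 * Cd * rho * A * v^2
Fd = 0.5 * 1 * 1.21 * 0.0028 * 11.76^2
v^2 = 138.2976
Fd = 0.5 * 1 * 1.21 * 0.0028 * 138.2976 = 0.2343 N

0.2343 N


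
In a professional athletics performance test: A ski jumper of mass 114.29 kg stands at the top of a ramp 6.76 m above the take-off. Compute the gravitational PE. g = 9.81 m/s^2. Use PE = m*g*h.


PE = m * g * h
PE = 114.29 * 9.81 * 6.76
PE = 1121.1849 * 6.76 = 7579.2099 J

7579.2099 J


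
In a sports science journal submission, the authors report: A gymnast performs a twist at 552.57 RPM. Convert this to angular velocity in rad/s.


omega = RPM * 2 * pi / 60
omega = 552.57 * 2 * 3.14159 / 60
omega = 3471.8997 / 60 = 57.865 rad/s

57.865 rad/s


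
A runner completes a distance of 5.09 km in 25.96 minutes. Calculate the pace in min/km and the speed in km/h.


Pace = time / distance = 25.96 min / 5.09 km = 5.1002 min/km
Speed = distance / time_in_hours = 5.09 / 0.4327 hr
Speed = 11.7643 km/h

5.1002 min/km, 11.7643 km/h


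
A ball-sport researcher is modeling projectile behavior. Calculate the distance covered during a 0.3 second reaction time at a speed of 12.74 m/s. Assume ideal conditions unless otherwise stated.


d = v * t
d = 12.74 * 0.3
d = 3.822 m

3.822 m


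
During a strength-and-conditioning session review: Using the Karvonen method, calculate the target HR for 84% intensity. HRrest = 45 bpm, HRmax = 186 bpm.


Target = HRrest + pct*(HRmax - HRrest)
Heart rate reserve = HRmax - HRrest = 186 - 45 = 141 bpm
Fraction = 84% = 0.84
Target = 45 + 0.84 * 141
Target = 45 + 118.44 = 163.44 bpm

163.44 bpm


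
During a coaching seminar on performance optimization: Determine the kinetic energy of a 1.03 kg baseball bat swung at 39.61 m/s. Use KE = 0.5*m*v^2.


KE = 0.5 * m * v^2
KE = 0.5 * 1.03 * 39.61^2
KE = 0.5 * 1.03 * 1568.9521 = 808.0103 J

808.0103 J


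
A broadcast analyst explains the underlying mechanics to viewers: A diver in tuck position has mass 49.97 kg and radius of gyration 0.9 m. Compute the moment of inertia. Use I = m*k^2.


I = m * k^2
I = 49.97 * 0.9^2
I = 49.97 * 0.81 = 40.4757 kg*m^2

40.4757 kg*m^2


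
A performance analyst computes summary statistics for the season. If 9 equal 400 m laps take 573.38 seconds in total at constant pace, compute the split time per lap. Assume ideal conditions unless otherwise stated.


Split time = total_time / n_laps = 573.38 / 9
Split time = 63.7089 s per lap

63.7089 s


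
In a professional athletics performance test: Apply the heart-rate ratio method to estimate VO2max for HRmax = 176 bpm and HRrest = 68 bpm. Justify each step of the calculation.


VO2max = 15.3 * HRmax / HRrest
VO2max = 15.3 * 176 / 68
VO2max = 2692.8 / 68 = 39.6 mL/kg/min

39.6 mL/kg/min


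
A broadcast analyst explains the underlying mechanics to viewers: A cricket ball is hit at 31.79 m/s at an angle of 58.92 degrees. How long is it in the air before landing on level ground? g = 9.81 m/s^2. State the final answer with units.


T = 2*v*sin(theta)/g
sin(theta) = sin(58.92 deg) = 0.8564
T = 2*31.79*0.8564 / 9.81
T = 54.4529 / 9.81 = 5.5508 s

5.5508 s


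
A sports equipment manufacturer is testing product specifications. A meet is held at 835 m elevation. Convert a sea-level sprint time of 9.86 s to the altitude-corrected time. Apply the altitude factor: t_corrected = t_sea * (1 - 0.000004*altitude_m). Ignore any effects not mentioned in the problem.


Correction factor = 1 - 0.000004 * 835 = 0.99666
t_corrected = t_sea * factor = 9.86 * 0.99666
t_corrected = 9.8271 s

9.8271 s


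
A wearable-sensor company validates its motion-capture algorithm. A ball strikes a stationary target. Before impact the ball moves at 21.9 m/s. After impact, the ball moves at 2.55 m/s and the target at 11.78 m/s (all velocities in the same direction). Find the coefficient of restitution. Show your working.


e = (v2_after - v1_after) / (v1_before - v2_before)
Numerator = 11.78 - 2.55 = 9.23
Denominator = 21.9 - 0 = 21.9
e = 9.23 / 21.9 = 0.4215

0.4215


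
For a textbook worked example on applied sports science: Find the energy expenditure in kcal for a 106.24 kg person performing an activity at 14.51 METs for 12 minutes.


kcal = MET * mass * time_hr
Convert time: 12 min = 0.2 hr
kcal = 14.51 * 106.24 * 0.2
kcal = 308.3085 kcal

308.3085 kcal


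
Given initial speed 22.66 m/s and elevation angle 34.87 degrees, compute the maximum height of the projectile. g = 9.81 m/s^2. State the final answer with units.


H = (v*sin(theta))^2 / (2*g)
vy = v*sin(theta) = 22.66 * sin(34.87 deg) = 12.9551 m/s
H = vy^2 / (2*g) = 167.8344 / (2*9.81)
H = 167.8344 / 19.62 = 8.5543 m

8.5543 m
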